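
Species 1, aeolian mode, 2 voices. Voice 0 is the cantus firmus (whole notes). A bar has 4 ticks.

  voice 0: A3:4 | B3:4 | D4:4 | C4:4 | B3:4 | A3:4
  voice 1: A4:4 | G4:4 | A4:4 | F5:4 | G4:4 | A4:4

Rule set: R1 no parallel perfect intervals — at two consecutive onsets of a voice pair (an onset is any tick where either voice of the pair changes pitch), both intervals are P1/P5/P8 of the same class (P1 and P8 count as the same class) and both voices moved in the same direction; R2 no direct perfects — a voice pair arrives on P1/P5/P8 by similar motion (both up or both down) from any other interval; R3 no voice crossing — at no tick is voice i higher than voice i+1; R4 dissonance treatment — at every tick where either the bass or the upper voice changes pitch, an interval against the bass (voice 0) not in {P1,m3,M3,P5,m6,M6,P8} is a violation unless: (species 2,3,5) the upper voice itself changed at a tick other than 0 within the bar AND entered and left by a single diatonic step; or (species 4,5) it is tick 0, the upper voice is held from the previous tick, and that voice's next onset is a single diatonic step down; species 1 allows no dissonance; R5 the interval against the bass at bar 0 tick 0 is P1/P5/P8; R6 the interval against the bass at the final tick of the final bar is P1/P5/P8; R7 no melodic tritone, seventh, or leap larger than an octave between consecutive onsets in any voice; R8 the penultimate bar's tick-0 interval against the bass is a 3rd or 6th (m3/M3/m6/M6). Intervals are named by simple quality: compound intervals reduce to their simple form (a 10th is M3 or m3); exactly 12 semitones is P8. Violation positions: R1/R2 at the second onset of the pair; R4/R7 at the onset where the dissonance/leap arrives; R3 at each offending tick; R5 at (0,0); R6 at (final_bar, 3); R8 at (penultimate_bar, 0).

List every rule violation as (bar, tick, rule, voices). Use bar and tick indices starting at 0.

bar 0: v0=A3 v1=A4 downbeat P8
bar 1: v0=B3 v1=G4 downbeat m6
bar 2: v0=D4 v1=A4 downbeat P5
bar 3: v0=C4 v1=F5 downbeat P4
bar 4: v0=B3 v1=G4 downbeat m6
bar 5: v0=A3 v1=A4 downbeat P8
  -> R2 @ bar 2 tick 0 v(0, 1): B3/G4 m6 -> D4/A4 P5 similar
  -> R4 @ bar 3 tick 0 v(0, 1): C4/F5 P4 untreated
  -> R7 @ bar 4 tick 0 v(1,): F5->G4 leap 10st

(2, 0, R2, (0, 1))
(3, 0, R4, (0, 1))
(4, 0, R7, (1,))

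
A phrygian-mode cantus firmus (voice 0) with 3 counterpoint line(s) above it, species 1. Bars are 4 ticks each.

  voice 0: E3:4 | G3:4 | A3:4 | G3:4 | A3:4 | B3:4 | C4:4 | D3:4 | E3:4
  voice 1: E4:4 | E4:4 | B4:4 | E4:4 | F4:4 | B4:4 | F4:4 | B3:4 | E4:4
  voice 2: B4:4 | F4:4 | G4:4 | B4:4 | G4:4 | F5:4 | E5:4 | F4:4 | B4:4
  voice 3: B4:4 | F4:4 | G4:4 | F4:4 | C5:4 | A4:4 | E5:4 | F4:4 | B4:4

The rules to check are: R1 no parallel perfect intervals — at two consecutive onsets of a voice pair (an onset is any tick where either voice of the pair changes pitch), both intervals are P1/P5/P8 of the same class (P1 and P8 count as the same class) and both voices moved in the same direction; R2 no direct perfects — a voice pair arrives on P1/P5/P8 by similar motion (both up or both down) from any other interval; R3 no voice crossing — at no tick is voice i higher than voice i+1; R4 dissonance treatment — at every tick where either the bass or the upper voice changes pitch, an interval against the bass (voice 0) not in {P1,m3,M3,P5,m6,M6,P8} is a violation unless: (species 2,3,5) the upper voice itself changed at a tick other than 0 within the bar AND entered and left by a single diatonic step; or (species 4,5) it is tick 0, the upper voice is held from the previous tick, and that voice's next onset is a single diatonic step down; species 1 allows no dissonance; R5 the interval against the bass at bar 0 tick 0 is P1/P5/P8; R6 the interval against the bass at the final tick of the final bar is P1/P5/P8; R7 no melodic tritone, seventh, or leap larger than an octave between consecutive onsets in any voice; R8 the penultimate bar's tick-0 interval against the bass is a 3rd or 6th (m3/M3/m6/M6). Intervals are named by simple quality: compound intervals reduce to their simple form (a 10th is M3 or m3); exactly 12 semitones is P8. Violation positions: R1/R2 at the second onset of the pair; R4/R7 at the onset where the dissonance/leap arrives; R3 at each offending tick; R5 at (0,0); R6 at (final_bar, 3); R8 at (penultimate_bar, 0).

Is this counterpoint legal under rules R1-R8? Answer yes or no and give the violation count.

bar 0: v0=E3 v1=E4 v2=B4 v3=B4 (P5)
bar 1: v0=G3 v1=E4 v2=F4 v3=F4 (m7)
bar 2: v0=A3 v1=B4 v2=G4 v3=G4 (m7)
bar 3: v0=G3 v1=E4 v2=B4 v3=F4 (m7)
bar 4: v0=A3 v1=F4 v2=G4 v3=C5 (m3)
bar 5: v0=B3 v1=B4 v2=F5 v3=A4 (m7)
bar 6: v0=C4 v1=F4 v2=E5 v3=E5 (M3)
bar 7: v0=D3 v1=B3 v2=F4 v3=F4 (m3)
bar 8: v0=E3 v1=E4 v2=B4 v3=B4 (P5)
  R1 @ bar1.0: B4/B4 P1 -> F4/F4 P1 similar
  R4 @ bar1.0: G3/F4 m7 untreated
  R4 @ bar1.0: G3/F4 m7 untreated
  R7 @ bar1.0: B4->F4 leap 6st
  R7 @ bar1.0: B4->F4 leap 6st
  R1 @ bar2.0: F4/F4 P1 -> G4/G4 P1 similar
  R3 @ bar2.0: B4 above G4
  R4 @ bar2.0: A3/B4 M2 untreated
  R4 @ bar2.0: A3/G4 m7 untreated
  R4 @ bar2.0: A3/G4 m7 untreated
  R3 @ bar2.1: B4 above G4
  R3 @ bar2.2: B4 above G4
  R3 @ bar2.3: B4 above G4
  R3 @ bar3.0: B4 above F4
  R4 @ bar3.0: G3/F4 m7 untreated
  R3 @ bar3.1: B4 above F4
  R3 @ bar3.2: B4 above F4
  R3 @ bar3.3: B4 above F4
  R2 @ bar4.0: E4/F4 m2 -> F4/C5 P5 similar
  R4 @ bar4.0: A3/G4 m7 untreated
  R2 @ bar5.0: A3/F4 m6 -> B3/B4 P8 similar
  R3 @ bar5.0: F5 above A4
  R4 @ bar5.0: B3/F5 TT untreated
  R4 @ bar5.0: B3/A4 m7 untreated
  R7 @ bar5.0: F4->B4 leap 6st
  R7 @ bar5.0: G4->F5 leap 10st
  R3 @ bar5.1: F5 above A4
  R3 @ bar5.2: F5 above A4
  R3 @ bar5.3: F5 above A4
  R4 @ bar6.0: C4/F4 P4 untreated
  R7 @ bar6.0: B4->F4 leap 6st
  R1 @ bar7.0: E5/E5 P1 -> F4/F4 P1 similar
  R7 @ bar7.0: C4->D3 leap 10st
  R7 @ bar7.0: F4->B3 leap 6st
  R7 @ bar7.0: E5->F4 leap 11st
  R7 @ bar7.0: E5->F4 leap 11st
  R1 @ bar8.0: F4/F4 P1 -> B4/B4 P1 similar
  R2 @ bar8.0: D3/B3 M6 -> E3/E4 P8 similar
  R2 @ bar8.0: D3/F4 m3 -> E3/B4 P5 similar
  R2 @ bar8.0: D3/F4 m3 -> E3/B4 P5 similar
  R2 @ bar8.0: B3/F4 TT -> E4/B4 P5 similar
  R2 @ bar8.0: B3/F4 TT -> E4/B4 P5 similar
  R7 @ bar8.0: F4->B4 leap 6st
  R7 @ bar8.0: F4->B4 leap 6st

No (44 violations)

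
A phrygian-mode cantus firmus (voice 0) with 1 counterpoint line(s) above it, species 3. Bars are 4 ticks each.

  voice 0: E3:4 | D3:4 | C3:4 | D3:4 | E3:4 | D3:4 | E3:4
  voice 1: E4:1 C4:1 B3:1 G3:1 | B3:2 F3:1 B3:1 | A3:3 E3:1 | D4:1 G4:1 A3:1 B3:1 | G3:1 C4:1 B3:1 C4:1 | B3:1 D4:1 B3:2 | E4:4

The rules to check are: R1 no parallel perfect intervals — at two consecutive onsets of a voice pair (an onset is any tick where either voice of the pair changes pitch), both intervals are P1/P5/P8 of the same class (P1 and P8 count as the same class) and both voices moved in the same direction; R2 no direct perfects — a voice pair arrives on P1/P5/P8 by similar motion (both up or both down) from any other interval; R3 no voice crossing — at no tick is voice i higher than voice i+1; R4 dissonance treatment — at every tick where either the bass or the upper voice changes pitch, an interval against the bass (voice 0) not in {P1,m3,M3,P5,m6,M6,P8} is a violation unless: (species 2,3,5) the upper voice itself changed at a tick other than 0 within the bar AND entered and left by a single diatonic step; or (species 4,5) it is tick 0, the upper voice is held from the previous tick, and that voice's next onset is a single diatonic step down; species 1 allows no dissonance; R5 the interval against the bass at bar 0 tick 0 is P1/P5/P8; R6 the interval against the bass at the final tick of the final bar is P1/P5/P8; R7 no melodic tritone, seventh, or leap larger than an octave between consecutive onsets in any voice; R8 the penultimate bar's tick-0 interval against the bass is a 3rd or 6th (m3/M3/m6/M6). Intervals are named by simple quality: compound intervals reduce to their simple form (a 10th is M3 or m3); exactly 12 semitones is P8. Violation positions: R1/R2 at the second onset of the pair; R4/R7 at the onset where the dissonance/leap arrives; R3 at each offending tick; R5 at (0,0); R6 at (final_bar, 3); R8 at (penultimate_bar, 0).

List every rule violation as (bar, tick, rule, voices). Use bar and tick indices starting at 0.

(1, 2, R7, (1,))
(1, 3, R7, (1,))
(3, 0, R2, (0, 1))
(3, 0, R7, (1,))
(3, 1, R4, (0, 1))
(3, 2, R7, (1,))
(6, 0, R2, (0, 1))

bar 0: v0=E3 v1=E4 downbeat P8
bar 1: v0=D3 v1=B3 downbeat M6
bar 2: v0=C3 v1=A3 downbeat M6
bar 3: v0=D3 v1=D4 downbeat P8
bar 4: v0=E3 v1=G3 downbeat m3
bar 5: v0=D3 v1=B3 downbeat M6
bar 6: v0=E3 v1=E4 downbeat P8
  -> R7 @ bar 1 tick 2 v(1,): B3->F3 leap 6st
  -> R7 @ bar 1 tick 3 v(1,): F3->B3 leap 6st
  -> R2 @ bar 3 tick 0 v(0, 1): C3/E3 M3 -> D3/D4 P8 similar
  -> R7 @ bar 3 tick 0 v(1,): E3->D4 leap 10st
  -> R4 @ bar 3 tick 1 v(0, 1): D3/G4 P4 untreated
  -> R7 @ bar 3 tick 2 v(1,): G4->A3 leap 10st
  -> R2 @ bar 6 tick 0 v(0, 1): D3/B3 M6 -> E3/E4 P8 similar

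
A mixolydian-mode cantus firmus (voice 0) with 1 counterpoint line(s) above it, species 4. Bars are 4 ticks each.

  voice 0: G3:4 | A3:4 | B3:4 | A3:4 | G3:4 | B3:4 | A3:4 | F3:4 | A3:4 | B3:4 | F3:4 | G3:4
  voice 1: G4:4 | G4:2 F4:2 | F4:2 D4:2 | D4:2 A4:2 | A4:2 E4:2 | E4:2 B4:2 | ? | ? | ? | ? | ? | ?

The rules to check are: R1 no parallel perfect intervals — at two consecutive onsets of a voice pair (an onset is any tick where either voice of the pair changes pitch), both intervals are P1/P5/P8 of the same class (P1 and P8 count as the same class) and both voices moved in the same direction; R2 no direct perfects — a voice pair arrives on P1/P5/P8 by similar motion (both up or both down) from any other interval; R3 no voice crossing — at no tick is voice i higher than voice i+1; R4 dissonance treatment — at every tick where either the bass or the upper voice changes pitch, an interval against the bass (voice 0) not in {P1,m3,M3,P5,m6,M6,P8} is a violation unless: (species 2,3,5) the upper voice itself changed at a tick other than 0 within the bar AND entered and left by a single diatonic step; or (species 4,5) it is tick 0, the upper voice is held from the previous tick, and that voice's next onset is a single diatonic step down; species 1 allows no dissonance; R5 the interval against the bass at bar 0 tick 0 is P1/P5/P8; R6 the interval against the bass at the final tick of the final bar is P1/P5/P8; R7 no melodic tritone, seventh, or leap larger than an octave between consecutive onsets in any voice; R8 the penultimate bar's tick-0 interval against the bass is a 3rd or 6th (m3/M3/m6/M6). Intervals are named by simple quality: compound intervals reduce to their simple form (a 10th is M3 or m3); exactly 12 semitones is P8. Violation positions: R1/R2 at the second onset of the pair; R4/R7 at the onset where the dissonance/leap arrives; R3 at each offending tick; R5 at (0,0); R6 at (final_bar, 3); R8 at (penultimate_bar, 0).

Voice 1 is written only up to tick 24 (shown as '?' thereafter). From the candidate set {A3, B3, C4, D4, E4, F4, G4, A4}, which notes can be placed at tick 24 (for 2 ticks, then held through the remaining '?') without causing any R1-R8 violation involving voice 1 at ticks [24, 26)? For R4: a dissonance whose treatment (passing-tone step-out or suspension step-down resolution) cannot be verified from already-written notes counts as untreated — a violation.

{}

A3: violates R1,R7
B3: violates R4
C4: violates R7
D4: violates R4
E4: violates R2
F4: violates R7
G4: violates R4
A4: violates R1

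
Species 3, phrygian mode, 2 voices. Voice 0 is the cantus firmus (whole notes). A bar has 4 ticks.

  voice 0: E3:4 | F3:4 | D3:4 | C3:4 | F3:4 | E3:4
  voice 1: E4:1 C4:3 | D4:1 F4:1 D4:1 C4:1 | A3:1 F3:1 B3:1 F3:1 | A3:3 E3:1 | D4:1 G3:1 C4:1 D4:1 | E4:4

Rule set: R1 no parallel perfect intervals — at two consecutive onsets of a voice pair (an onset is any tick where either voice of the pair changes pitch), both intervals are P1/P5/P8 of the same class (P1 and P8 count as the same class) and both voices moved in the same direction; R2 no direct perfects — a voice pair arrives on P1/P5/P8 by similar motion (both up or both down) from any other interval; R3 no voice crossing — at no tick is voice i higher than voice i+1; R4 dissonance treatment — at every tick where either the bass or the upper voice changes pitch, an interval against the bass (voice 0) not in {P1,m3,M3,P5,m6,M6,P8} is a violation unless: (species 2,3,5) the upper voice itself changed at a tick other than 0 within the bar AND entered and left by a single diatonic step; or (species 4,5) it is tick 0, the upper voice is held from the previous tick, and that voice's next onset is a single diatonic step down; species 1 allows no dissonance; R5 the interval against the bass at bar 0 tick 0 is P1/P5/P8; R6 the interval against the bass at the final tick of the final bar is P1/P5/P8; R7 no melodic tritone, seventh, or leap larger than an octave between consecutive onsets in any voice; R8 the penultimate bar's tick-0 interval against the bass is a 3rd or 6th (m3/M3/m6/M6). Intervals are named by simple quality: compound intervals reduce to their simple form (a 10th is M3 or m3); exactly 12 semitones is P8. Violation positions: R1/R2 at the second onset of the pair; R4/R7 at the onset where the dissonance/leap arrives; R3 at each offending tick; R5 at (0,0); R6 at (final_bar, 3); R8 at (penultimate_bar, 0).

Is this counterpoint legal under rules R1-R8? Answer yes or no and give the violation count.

bar 0: v0=E3 v1=E4 (P8)
bar 1: v0=F3 v1=D4 (M6)
bar 2: v0=D3 v1=A3 (P5)
bar 3: v0=C3 v1=A3 (M6)
bar 4: v0=F3 v1=D4 (M6)
bar 5: v0=E3 v1=E4 (P8)
  R1 @ bar2.0: F3/C4 P5 -> D3/A3 P5 similar
  R7 @ bar2.2: F3->B3 leap 6st
  R7 @ bar2.3: B3->F3 leap 6st
  R7 @ bar4.0: E3->D4 leap 10st
  R4 @ bar4.1: F3/G3 M2 untreated

No (5 violations)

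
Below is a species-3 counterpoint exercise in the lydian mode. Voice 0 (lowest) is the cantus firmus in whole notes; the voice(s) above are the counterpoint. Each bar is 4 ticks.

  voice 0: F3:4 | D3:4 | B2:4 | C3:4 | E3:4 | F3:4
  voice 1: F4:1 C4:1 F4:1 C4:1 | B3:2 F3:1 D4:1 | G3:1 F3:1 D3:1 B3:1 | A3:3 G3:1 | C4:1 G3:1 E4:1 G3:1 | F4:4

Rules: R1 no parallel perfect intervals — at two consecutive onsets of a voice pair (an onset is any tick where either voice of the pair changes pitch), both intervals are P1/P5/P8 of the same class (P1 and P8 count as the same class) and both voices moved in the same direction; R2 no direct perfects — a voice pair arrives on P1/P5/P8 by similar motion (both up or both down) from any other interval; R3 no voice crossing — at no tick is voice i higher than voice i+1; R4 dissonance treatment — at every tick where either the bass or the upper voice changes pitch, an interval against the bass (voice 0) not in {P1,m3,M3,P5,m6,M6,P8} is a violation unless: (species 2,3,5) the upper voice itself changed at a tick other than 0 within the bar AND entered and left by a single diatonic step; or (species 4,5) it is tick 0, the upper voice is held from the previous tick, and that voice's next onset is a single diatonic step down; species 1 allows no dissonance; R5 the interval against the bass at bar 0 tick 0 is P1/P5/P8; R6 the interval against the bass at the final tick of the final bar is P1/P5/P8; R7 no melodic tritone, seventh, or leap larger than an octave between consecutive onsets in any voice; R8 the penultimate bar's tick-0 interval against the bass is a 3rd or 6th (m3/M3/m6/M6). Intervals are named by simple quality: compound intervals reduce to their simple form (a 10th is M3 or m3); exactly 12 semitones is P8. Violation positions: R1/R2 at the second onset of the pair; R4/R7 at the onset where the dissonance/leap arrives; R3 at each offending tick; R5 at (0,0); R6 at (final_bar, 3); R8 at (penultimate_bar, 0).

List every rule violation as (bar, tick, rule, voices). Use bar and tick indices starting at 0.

bar 0: v0=F3 v1=F4 downbeat P8
bar 1: v0=D3 v1=B3 downbeat M6
bar 2: v0=B2 v1=G3 downbeat m6
bar 3: v0=C3 v1=A3 downbeat M6
bar 4: v0=E3 v1=C4 downbeat m6
bar 5: v0=F3 v1=F4 downbeat P8
  -> R7 @ bar 1 tick 2 v(1,): B3->F3 leap 6st
  -> R4 @ bar 2 tick 1 v(0, 1): B2/F3 TT untreated
  -> R2 @ bar 5 tick 0 v(0, 1): E3/G3 m3 -> F3/F4 P8 similar
  -> R7 @ bar 5 tick 0 v(1,): G3->F4 leap 10st

(1, 2, R7, (1,))
(2, 1, R4, (0, 1))
(5, 0, R2, (0, 1))
(5, 0, R7, (1,))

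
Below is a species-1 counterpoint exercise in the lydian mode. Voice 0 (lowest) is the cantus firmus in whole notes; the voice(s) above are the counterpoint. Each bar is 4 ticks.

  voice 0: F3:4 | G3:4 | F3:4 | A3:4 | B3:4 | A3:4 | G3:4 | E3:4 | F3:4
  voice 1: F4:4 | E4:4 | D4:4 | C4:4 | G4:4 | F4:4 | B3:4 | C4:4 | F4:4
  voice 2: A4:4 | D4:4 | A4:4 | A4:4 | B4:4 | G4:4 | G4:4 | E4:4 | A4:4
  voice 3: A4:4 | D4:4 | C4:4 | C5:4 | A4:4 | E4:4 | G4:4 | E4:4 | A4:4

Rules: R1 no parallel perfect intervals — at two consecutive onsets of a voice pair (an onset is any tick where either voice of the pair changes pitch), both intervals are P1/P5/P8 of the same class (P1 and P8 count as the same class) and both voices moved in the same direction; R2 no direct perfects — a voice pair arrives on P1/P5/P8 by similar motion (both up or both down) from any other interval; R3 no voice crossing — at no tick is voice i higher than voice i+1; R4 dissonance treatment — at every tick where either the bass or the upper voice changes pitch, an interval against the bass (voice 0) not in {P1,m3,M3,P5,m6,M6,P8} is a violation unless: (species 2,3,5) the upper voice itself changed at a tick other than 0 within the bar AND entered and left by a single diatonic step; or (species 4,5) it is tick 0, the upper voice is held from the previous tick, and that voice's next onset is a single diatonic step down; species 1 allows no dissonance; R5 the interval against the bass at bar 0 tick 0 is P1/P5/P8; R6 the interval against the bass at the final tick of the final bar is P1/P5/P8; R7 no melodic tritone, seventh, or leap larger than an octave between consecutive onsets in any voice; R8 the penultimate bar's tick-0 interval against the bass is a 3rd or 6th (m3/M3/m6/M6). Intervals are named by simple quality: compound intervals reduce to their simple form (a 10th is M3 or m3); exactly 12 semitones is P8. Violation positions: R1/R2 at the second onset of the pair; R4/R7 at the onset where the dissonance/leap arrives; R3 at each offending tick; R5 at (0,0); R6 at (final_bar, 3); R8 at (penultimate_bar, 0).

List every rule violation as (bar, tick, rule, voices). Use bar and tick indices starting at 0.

(0, 0, R5, (0, 2))
(0, 0, R5, (0, 3))
(1, 0, R1, (2, 3))
(1, 0, R3, (1, 2))
(1, 1, R3, (1, 2))
(1, 2, R3, (1, 2))
(1, 3, R3, (1, 2))
(2, 0, R1, (0, 3))
(2, 0, R3, (2, 3))
(2, 1, R3, (2, 3))
(2, 2, R3, (2, 3))
(2, 3, R3, (2, 3))
(4, 0, R1, (0, 2))
(4, 0, R3, (2, 3))
(4, 0, R4, (0, 3))
(4, 1, R3, (2, 3))
(4, 2, R3, (2, 3))
(4, 3, R3, (2, 3))
(5, 0, R2, (0, 3))
(5, 0, R3, (2, 3))
(5, 0, R4, (0, 2))
(5, 1, R3, (2, 3))
(5, 2, R3, (2, 3))
(5, 3, R3, (2, 3))
(6, 0, R7, (1,))
(7, 0, R1, (0, 2))
(7, 0, R1, (0, 3))
(7, 0, R1, (2, 3))
(7, 0, R8, (0, 2))
(7, 0, R8, (0, 3))
(8, 0, R1, (2, 3))
(8, 0, R2, (0, 1))
(8, 3, R6, (0, 2))
(8, 3, R6, (0, 3))

bar 0: v0=F3 v1=F4 v2=A4 v3=A4 downbeat M3
bar 1: v0=G3 v1=E4 v2=D4 v3=D4 downbeat P5
bar 2: v0=F3 v1=D4 v2=A4 v3=C4 downbeat P5
bar 3: v0=A3 v1=C4 v2=A4 v3=C5 downbeat m3
bar 4: v0=B3 v1=G4 v2=B4 v3=A4 downbeat m7
bar 5: v0=A3 v1=F4 v2=G4 v3=E4 downbeat P5
bar 6: v0=G3 v1=B3 v2=G4 v3=G4 downbeat P8
bar 7: v0=E3 v1=C4 v2=E4 v3=E4 downbeat P8
bar 8: v0=F3 v1=F4 v2=A4 v3=A4 downbeat M3
  -> R5 @ bar 0 tick 0 v(0, 2): opens on M3
  -> R5 @ bar 0 tick 0 v(0, 3): opens on M3
  -> R1 @ bar 1 tick 0 v(2, 3): A4/A4 P1 -> D4/D4 P1 similar
  -> R3 @ bar 1 tick 0 v(1, 2): E4 above D4
  -> R3 @ bar 1 tick 1 v(1, 2): E4 above D4
  -> R3 @ bar 1 tick 2 v(1, 2): E4 above D4
  -> R3 @ bar 1 tick 3 v(1, 2): E4 above D4
  -> R1 @ bar 2 tick 0 v(0, 3): G3/D4 P5 -> F3/C4 P5 similar
  -> R3 @ bar 2 tick 0 v(2, 3): A4 above C4
  -> R3 @ bar 2 tick 1 v(2, 3): A4 above C4
  -> R3 @ bar 2 tick 2 v(2, 3): A4 above C4
  -> R3 @ bar 2 tick 3 v(2, 3): A4 above C4
  -> R1 @ bar 4 tick 0 v(0, 2): A3/A4 P8 -> B3/B4 P8 similar
  -> R3 @ bar 4 tick 0 v(2, 3): B4 above A4
  -> R4 @ bar 4 tick 0 v(0, 3): B3/A4 m7 untreated
  -> R3 @ bar 4 tick 1 v(2, 3): B4 above A4
  -> R3 @ bar 4 tick 2 v(2, 3): B4 above A4
  -> R3 @ bar 4 tick 3 v(2, 3): B4 above A4
  -> R2 @ bar 5 tick 0 v(0, 3): B3/A4 m7 -> A3/E4 P5 similar
  -> R3 @ bar 5 tick 0 v(2, 3): G4 above E4
  -> R4 @ bar 5 tick 0 v(0, 2): A3/G4 m7 untreated
  -> R3 @ bar 5 tick 1 v(2, 3): G4 above E4
  -> R3 @ bar 5 tick 2 v(2, 3): G4 above E4
  -> R3 @ bar 5 tick 3 v(2, 3): G4 above E4
  -> R7 @ bar 6 tick 0 v(1,): F4->B3 leap 6st
  -> R1 @ bar 7 tick 0 v(0, 2): G3/G4 P8 -> E3/E4 P8 similar
  -> R1 @ bar 7 tick 0 v(0, 3): G3/G4 P8 -> E3/E4 P8 similar
  -> R1 @ bar 7 tick 0 v(2, 3): G4/G4 P1 -> E4/E4 P1 similar
  -> R8 @ bar 7 tick 0 v(0, 2): penult P8 not 3rd/6th
  -> R8 @ bar 7 tick 0 v(0, 3): penult P8 not 3rd/6th
  -> R1 @ bar 8 tick 0 v(2, 3): E4/E4 P1 -> A4/A4 P1 similar
  -> R2 @ bar 8 tick 0 v(0, 1): E3/C4 m6 -> F3/F4 P8 similar
  -> R6 @ bar 8 tick 3 v(0, 2): closes on M3
  -> R6 @ bar 8 tick 3 v(0, 3): closes on M3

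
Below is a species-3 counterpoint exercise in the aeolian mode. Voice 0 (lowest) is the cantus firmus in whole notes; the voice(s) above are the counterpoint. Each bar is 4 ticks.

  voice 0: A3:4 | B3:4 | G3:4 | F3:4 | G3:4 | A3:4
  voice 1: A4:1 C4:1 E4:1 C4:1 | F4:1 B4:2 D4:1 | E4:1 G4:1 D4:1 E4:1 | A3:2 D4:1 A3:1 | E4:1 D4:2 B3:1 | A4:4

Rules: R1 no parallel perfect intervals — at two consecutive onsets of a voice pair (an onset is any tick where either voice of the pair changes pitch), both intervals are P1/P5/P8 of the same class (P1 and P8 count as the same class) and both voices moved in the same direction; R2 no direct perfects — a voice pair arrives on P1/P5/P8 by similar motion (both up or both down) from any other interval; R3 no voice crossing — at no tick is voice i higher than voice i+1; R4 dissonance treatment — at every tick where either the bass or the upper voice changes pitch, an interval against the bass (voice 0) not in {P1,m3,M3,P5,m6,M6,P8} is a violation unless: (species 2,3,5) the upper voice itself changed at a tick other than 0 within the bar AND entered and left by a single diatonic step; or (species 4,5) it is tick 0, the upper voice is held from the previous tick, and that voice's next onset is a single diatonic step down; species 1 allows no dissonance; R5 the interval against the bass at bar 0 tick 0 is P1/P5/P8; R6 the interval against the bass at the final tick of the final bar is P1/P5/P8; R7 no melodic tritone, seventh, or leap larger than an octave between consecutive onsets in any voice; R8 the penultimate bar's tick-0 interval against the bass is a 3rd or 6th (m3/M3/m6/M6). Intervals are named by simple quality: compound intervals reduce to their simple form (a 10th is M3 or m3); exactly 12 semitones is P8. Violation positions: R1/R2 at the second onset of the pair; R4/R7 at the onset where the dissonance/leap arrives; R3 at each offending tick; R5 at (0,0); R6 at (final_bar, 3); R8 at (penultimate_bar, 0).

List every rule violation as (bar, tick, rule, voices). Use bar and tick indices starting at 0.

(1, 0, R4, (0, 1))
(1, 1, R7, (1,))
(5, 0, R2, (0, 1))
(5, 0, R7, (1,))

bar 0: v0=A3 v1=A4 downbeat P8
bar 1: v0=B3 v1=F4 downbeat TT
bar 2: v0=G3 v1=E4 downbeat M6
bar 3: v0=F3 v1=A3 downbeat M3
bar 4: v0=G3 v1=E4 downbeat M6
bar 5: v0=A3 v1=A4 downbeat P8
  -> R4 @ bar 1 tick 0 v(0, 1): B3/F4 TT untreated
  -> R7 @ bar 1 tick 1 v(1,): F4->B4 leap 6st
  -> R2 @ bar 5 tick 0 v(0, 1): G3/B3 M3 -> A3/A4 P8 similar
  -> R7 @ bar 5 tick 0 v(1,): B3->A4 leap 10st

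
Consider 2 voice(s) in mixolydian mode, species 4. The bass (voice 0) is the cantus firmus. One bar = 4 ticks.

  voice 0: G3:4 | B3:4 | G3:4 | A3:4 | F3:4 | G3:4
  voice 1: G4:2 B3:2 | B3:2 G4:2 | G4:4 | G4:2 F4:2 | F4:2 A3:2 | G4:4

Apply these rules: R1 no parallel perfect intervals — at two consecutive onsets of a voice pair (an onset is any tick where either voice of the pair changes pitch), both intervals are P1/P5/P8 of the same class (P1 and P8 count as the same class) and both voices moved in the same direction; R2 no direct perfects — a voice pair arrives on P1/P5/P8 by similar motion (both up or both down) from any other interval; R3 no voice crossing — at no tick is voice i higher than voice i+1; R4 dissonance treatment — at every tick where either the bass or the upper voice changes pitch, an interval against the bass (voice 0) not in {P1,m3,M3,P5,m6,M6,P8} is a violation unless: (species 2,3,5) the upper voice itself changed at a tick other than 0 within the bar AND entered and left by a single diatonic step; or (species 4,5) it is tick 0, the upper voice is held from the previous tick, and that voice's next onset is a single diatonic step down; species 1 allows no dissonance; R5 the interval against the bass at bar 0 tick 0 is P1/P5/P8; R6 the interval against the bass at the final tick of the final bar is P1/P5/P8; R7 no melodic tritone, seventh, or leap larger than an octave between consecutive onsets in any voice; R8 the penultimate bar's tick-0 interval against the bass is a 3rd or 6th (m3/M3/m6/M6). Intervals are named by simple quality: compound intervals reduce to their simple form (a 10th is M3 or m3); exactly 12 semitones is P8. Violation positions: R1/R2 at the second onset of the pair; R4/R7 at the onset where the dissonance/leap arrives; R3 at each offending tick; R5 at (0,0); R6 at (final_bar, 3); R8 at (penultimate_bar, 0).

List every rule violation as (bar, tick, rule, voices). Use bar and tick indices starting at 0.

(4, 0, R8, (0, 1))
(5, 0, R2, (0, 1))
(5, 0, R7, (1,))

bar 0: v0=G3 v1=G4 downbeat P8
bar 1: v0=B3 v1=B3 downbeat P1
bar 2: v0=G3 v1=G4 downbeat P8
bar 3: v0=A3 v1=G4 downbeat m7
bar 4: v0=F3 v1=F4 downbeat P8
bar 5: v0=G3 v1=G4 downbeat P8
  -> R8 @ bar 4 tick 0 v(0, 1): penult P8 not 3rd/6th
  -> R2 @ bar 5 tick 0 v(0, 1): F3/A3 M3 -> G3/G4 P8 similar
  -> R7 @ bar 5 tick 0 v(1,): A3->G4 leap 10st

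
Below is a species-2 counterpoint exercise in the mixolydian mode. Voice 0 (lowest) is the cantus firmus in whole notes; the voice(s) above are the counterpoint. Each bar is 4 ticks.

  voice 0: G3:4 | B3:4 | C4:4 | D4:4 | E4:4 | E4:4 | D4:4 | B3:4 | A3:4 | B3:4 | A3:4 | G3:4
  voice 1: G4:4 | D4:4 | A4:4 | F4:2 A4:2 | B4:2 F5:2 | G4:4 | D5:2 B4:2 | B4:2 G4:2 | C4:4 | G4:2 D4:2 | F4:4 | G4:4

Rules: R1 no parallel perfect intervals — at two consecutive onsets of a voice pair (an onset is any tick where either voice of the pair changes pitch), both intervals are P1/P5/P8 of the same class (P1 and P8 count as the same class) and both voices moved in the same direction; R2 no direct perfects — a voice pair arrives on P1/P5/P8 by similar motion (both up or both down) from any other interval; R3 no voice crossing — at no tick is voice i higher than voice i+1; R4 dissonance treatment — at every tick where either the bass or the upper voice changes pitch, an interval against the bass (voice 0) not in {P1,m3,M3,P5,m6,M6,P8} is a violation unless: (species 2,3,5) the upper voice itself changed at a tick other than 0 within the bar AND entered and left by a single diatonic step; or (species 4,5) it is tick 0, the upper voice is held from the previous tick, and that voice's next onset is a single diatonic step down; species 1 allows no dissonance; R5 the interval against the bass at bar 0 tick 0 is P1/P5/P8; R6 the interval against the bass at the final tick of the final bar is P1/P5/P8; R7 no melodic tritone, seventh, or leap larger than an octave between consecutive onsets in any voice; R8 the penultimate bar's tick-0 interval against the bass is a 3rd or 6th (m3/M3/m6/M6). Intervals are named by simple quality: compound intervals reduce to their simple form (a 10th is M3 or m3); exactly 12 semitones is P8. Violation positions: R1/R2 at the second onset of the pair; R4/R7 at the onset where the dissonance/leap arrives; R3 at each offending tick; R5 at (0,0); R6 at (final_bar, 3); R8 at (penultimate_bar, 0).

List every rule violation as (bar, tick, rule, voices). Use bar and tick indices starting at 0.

(4, 0, R1, (0, 1))
(4, 2, R4, (0, 1))
(4, 2, R7, (1,))
(5, 0, R7, (1,))

bar 0: v0=G3 v1=G4 downbeat P8
bar 1: v0=B3 v1=D4 downbeat m3
bar 2: v0=C4 v1=A4 downbeat M6
bar 3: v0=D4 v1=F4 downbeat m3
bar 4: v0=E4 v1=B4 downbeat P5
bar 5: v0=E4 v1=G4 downbeat m3
bar 6: v0=D4 v1=D5 downbeat P8
bar 7: v0=B3 v1=B4 downbeat P8
bar 8: v0=A3 v1=C4 downbeat m3
bar 9: v0=B3 v1=G4 downbeat m6
bar 10: v0=A3 v1=F4 downbeat m6
bar 11: v0=G3 v1=G4 downbeat P8
  -> R1 @ bar 4 tick 0 v(0, 1): D4/A4 P5 -> E4/B4 P5 similar
  -> R4 @ bar 4 tick 2 v(0, 1): E4/F5 m2 untreated
  -> R7 @ bar 4 tick 2 v(1,): B4->F5 leap 6st
  -> R7 @ bar 5 tick 0 v(1,): F5->G4 leap 10st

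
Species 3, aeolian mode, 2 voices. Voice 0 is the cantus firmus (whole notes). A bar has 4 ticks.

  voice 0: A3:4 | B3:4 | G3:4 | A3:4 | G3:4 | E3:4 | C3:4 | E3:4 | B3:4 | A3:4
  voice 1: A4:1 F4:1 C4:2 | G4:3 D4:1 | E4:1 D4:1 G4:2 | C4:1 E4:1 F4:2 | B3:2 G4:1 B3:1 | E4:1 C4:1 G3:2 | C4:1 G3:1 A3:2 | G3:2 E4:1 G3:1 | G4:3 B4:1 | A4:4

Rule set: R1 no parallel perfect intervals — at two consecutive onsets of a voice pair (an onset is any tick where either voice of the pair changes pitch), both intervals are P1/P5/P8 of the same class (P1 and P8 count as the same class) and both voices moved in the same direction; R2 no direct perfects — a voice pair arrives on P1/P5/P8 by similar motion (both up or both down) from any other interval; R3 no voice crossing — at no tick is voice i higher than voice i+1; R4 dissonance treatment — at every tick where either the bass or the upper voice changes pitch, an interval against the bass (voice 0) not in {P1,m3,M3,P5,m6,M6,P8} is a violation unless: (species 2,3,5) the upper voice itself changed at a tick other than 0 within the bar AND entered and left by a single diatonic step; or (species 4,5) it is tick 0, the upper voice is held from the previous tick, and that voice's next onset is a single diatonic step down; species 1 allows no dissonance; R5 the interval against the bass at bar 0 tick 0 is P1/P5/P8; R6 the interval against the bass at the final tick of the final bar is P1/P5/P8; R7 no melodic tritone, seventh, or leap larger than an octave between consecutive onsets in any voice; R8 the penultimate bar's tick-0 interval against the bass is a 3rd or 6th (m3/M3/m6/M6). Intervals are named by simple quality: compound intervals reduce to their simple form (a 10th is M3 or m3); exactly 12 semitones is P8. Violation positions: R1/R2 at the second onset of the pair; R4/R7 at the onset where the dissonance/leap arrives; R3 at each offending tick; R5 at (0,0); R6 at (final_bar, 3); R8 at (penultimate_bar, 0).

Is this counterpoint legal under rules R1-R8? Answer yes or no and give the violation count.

bar 0: v0=A3 v1=A4 (P8)
bar 1: v0=B3 v1=G4 (m6)
bar 2: v0=G3 v1=E4 (M6)
bar 3: v0=A3 v1=C4 (m3)
bar 4: v0=G3 v1=B3 (M3)
bar 5: v0=E3 v1=E4 (P8)
bar 6: v0=C3 v1=C4 (P8)
bar 7: v0=E3 v1=G3 (m3)
bar 8: v0=B3 v1=G4 (m6)
bar 9: v0=A3 v1=A4 (P8)
  R7 @ bar4.0: F4->B3 leap 6st
  R1 @ bar9.0: B3/B4 P8 -> A3/A4 P8 similar

No (2 violations)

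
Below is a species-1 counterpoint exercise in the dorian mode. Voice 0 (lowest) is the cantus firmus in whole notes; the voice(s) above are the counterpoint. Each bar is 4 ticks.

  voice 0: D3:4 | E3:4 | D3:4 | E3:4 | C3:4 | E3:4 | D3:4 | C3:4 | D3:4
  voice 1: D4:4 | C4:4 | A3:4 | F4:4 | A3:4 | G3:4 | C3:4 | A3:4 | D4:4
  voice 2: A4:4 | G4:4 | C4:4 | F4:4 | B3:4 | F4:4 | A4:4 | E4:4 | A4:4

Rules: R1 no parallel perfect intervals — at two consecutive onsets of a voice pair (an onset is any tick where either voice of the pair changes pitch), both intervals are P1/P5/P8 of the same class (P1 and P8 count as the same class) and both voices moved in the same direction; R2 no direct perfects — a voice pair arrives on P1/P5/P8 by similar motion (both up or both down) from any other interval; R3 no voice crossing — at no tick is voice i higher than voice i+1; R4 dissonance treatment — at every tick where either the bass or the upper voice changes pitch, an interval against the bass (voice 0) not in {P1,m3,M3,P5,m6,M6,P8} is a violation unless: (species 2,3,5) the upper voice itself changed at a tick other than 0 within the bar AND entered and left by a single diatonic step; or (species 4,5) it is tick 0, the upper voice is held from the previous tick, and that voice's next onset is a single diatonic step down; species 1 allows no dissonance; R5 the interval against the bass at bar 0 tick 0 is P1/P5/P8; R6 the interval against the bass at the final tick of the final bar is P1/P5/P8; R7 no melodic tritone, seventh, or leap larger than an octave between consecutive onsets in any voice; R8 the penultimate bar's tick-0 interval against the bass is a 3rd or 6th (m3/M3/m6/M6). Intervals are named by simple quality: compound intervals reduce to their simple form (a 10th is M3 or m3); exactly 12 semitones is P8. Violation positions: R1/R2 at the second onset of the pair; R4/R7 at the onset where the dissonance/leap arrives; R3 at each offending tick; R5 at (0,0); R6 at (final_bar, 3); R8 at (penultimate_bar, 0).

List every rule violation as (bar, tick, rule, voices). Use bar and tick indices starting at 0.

bar 0: v0=D3 v1=D4 v2=A4 downbeat P5
bar 1: v0=E3 v1=C4 v2=G4 downbeat m3
bar 2: v0=D3 v1=A3 v2=C4 downbeat m7
bar 3: v0=E3 v1=F4 v2=F4 downbeat m2
bar 4: v0=C3 v1=A3 v2=B3 downbeat M7
bar 5: v0=E3 v1=G3 v2=F4 downbeat m2
bar 6: v0=D3 v1=C3 v2=A4 downbeat P5
bar 7: v0=C3 v1=A3 v2=E4 downbeat M3
bar 8: v0=D3 v1=D4 v2=A4 downbeat P5
  -> R1 @ bar 1 tick 0 v(1, 2): D4/A4 P5 -> C4/G4 P5 similar
  -> R2 @ bar 2 tick 0 v(0, 1): E3/C4 m6 -> D3/A3 P5 similar
  -> R4 @ bar 2 tick 0 v(0, 2): D3/C4 m7 untreated
  -> R2 @ bar 3 tick 0 v(1, 2): A3/C4 m3 -> F4/F4 P1 similar
  -> R4 @ bar 3 tick 0 v(0, 1): E3/F4 m2 untreated
  -> R4 @ bar 3 tick 0 v(0, 2): E3/F4 m2 untreated
  -> R4 @ bar 4 tick 0 v(0, 2): C3/B3 M7 untreated
  -> R7 @ bar 4 tick 0 v(2,): F4->B3 leap 6st
  -> R4 @ bar 5 tick 0 v(0, 2): E3/F4 m2 untreated
  -> R7 @ bar 5 tick 0 v(2,): B3->F4 leap 6st
  -> R3 @ bar 6 tick 0 v(0, 1): D3 above C3
  -> R4 @ bar 6 tick 0 v(0, 1): D3/C3 M2 untreated
  -> R3 @ bar 6 tick 1 v(0, 1): D3 above C3
  -> R3 @ bar 6 tick 2 v(0, 1): D3 above C3
  -> R3 @ bar 6 tick 3 v(0, 1): D3 above C3
  -> R1 @ bar 8 tick 0 v(1, 2): A3/E4 P5 -> D4/A4 P5 similar
  -> R2 @ bar 8 tick 0 v(0, 1): C3/A3 M6 -> D3/D4 P8 similar
  -> R2 @ bar 8 tick 0 v(0, 2): C3/E4 M3 -> D3/A4 P5 similar

(1, 0, R1, (1, 2))
(2, 0, R2, (0, 1))
(2, 0, R4, (0, 2))
(3, 0, R2, (1, 2))
(3, 0, R4, (0, 1))
(3, 0, R4, (0, 2))
(4, 0, R4, (0, 2))
(4, 0, R7, (2,))
(5, 0, R4, (0, 2))
(5, 0, R7, (2,))
(6, 0, R3, (0, 1))
(6, 0, R4, (0, 1))
(6, 1, R3, (0, 1))
(6, 2, R3, (0, 1))
(6, 3, R3, (0, 1))
(8, 0, R1, (1, 2))
(8, 0, R2, (0, 1))
(8, 0, R2, (0, 2))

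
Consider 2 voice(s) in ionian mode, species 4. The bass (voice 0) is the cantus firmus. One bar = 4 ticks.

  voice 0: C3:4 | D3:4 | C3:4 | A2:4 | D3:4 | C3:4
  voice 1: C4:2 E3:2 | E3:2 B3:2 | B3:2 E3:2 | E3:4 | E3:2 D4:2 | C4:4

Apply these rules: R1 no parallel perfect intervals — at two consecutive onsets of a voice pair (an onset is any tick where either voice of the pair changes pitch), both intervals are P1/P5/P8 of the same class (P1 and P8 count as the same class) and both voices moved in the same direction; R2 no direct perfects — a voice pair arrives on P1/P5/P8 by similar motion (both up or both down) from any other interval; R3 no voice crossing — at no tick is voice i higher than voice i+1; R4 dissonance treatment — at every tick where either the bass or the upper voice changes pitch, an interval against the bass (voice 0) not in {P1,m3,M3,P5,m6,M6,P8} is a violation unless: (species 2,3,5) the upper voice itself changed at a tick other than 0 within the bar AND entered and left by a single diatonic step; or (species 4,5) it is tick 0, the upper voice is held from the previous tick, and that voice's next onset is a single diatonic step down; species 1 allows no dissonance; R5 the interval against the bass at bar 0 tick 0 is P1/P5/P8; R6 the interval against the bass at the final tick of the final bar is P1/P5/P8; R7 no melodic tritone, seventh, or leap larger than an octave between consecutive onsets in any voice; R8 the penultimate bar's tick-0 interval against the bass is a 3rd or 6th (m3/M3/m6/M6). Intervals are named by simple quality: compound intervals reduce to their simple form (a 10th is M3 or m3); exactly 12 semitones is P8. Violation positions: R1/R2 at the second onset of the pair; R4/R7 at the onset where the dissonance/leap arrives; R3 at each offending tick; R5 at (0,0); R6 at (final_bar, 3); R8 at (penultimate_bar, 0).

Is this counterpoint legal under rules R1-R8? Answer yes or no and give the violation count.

bar 0: v0=C3 v1=C4 (P8)
bar 1: v0=D3 v1=E3 (M2)
bar 2: v0=C3 v1=B3 (M7)
bar 3: v0=A2 v1=E3 (P5)
bar 4: v0=D3 v1=E3 (M2)
bar 5: v0=C3 v1=C4 (P8)
  R4 @ bar1.0: D3/E3 M2 untreated
  R4 @ bar2.0: C3/B3 M7 untreated
  R4 @ bar4.0: D3/E3 M2 untreated
  R8 @ bar4.0: penult M2 not 3rd/6th
  R7 @ bar4.2: E3->D4 leap 10st
  R1 @ bar5.0: D3/D4 P8 -> C3/C4 P8 similar

No (6 violations)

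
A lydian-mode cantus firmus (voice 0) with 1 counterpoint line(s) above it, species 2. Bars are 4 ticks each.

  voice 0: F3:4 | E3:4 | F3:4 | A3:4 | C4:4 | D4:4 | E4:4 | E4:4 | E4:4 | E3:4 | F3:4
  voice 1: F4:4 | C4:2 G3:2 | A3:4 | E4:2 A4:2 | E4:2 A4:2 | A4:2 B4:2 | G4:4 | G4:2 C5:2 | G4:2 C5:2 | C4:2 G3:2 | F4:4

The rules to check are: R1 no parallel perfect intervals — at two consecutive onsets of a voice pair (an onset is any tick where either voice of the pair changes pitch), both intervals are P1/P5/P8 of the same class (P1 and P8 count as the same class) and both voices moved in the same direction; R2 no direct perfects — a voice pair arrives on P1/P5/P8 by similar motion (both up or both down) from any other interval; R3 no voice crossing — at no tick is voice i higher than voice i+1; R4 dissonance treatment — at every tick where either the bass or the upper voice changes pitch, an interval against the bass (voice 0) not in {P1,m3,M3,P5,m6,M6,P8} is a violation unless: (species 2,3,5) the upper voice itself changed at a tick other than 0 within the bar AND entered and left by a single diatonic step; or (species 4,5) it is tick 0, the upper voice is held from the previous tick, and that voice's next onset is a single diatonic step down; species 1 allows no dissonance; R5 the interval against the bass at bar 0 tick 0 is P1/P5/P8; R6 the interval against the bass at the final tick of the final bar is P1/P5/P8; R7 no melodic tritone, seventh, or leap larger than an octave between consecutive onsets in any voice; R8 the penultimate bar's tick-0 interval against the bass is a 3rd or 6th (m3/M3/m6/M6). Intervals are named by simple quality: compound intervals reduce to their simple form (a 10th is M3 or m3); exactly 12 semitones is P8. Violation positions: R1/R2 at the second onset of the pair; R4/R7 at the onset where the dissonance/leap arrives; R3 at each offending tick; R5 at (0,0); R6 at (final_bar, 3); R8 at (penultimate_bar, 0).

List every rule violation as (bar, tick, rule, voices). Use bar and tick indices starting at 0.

(3, 0, R2, (0, 1))
(10, 0, R2, (0, 1))
(10, 0, R7, (1,))

bar 0: v0=F3 v1=F4 downbeat P8
bar 1: v0=E3 v1=C4 downbeat m6
bar 2: v0=F3 v1=A3 downbeat M3
bar 3: v0=A3 v1=E4 downbeat P5
bar 4: v0=C4 v1=E4 downbeat M3
bar 5: v0=D4 v1=A4 downbeat P5
bar 6: v0=E4 v1=G4 downbeat m3
bar 7: v0=E4 v1=G4 downbeat m3
bar 8: v0=E4 v1=G4 downbeat m3
bar 9: v0=E3 v1=C4 downbeat m6
bar 10: v0=F3 v1=F4 downbeat P8
  -> R2 @ bar 3 tick 0 v(0, 1): F3/A3 M3 -> A3/E4 P5 similar
  -> R2 @ bar 10 tick 0 v(0, 1): E3/G3 m3 -> F3/F4 P8 similar
  -> R7 @ bar 10 tick 0 v(1,): G3->F4 leap 10st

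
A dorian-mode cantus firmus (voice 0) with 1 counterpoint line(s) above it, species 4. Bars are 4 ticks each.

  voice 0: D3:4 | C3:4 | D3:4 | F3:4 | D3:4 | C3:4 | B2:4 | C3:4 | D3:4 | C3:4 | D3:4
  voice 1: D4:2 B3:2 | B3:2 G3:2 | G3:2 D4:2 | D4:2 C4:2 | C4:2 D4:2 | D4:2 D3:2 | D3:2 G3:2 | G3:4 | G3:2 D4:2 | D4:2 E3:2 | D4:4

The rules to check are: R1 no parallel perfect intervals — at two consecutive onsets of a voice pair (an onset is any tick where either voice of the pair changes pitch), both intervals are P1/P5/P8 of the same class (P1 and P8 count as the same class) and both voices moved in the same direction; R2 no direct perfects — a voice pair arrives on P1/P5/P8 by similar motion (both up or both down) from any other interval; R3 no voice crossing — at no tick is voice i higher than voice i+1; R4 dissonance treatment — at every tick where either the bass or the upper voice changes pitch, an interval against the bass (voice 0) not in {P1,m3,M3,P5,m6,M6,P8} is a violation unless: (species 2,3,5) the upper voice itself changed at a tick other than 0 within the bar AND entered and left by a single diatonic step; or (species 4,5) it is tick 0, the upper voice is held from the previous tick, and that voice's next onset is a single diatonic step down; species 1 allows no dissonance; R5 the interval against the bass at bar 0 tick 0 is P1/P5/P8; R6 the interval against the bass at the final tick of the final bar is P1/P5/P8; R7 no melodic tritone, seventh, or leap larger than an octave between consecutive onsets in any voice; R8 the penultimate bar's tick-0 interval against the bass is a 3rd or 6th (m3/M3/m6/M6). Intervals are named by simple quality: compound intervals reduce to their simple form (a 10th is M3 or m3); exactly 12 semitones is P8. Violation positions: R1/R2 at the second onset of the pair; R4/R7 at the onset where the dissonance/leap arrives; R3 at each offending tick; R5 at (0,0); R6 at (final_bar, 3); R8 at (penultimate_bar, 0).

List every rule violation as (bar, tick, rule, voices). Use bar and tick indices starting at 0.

bar 0: v0=D3 v1=D4 downbeat P8
bar 1: v0=C3 v1=B3 downbeat M7
bar 2: v0=D3 v1=G3 downbeat P4
bar 3: v0=F3 v1=D4 downbeat M6
bar 4: v0=D3 v1=C4 downbeat m7
bar 5: v0=C3 v1=D4 downbeat M2
bar 6: v0=B2 v1=D3 downbeat m3
bar 7: v0=C3 v1=G3 downbeat P5
bar 8: v0=D3 v1=G3 downbeat P4
bar 9: v0=C3 v1=D4 downbeat M2
bar 10: v0=D3 v1=D4 downbeat P8
  -> R4 @ bar 1 tick 0 v(0, 1): C3/B3 M7 untreated
  -> R4 @ bar 2 tick 0 v(0, 1): D3/G3 P4 untreated
  -> R4 @ bar 4 tick 0 v(0, 1): D3/C4 m7 untreated
  -> R4 @ bar 5 tick 0 v(0, 1): C3/D4 M2 untreated
  -> R4 @ bar 5 tick 2 v(0, 1): C3/D3 M2 untreated
  -> R4 @ bar 8 tick 0 v(0, 1): D3/G3 P4 untreated
  -> R4 @ bar 9 tick 0 v(0, 1): C3/D4 M2 untreated
  -> R8 @ bar 9 tick 0 v(0, 1): penult M2 not 3rd/6th
  -> R7 @ bar 9 tick 2 v(1,): D4->E3 leap 10st
  -> R2 @ bar 10 tick 0 v(0, 1): C3/E3 M3 -> D3/D4 P8 similar
  -> R7 @ bar 10 tick 0 v(1,): E3->D4 leap 10st

(1, 0, R4, (0, 1))
(2, 0, R4, (0, 1))
(4, 0, R4, (0, 1))
(5, 0, R4, (0, 1))
(5, 2, R4, (0, 1))
(8, 0, R4, (0, 1))
(9, 0, R4, (0, 1))
(9, 0, R8, (0, 1))
(9, 2, R7, (1,))
(10, 0, R2, (0, 1))
(10, 0, R7, (1,))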